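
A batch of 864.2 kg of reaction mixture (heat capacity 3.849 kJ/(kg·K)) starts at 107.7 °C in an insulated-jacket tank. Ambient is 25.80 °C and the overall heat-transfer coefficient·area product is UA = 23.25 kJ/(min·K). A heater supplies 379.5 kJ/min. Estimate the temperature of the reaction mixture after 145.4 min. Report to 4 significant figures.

First-law balance (no shaft work): M c_p dT/dt = −UA(T − T_amb) + Q̇.
dT/dt = (T_ss − T)/τ with T_ss = T_amb + Q̇/UA = 25.80 + 379.5/23.25 = 42.1226 °C, τ = M c_p/UA = 864.2·3.849/23.25 = 143.067 min.
This is linear first-order; T(t) = T_ss + (T₀ − T_ss) e^(−t/τ).
T(145.4) = 42.1226 + (65.5774)·0.361929 = 65.8569 °C.

65.86 °C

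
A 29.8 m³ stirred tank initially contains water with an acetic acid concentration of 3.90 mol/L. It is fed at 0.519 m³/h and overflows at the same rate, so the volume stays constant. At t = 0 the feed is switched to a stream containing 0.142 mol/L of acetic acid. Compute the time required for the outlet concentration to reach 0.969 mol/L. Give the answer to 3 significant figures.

Mass balance on the solute (V constant): V dC/dt = Q(C_in − C), so τ = V/Q = 57.418 h.
C(t) = C_in + (C₀ − C_in) e^(−t/τ). Set C = 0.969 and solve for t:
e^(−t/τ) = (C − C_in)/(C₀ − C_in) = (0.969 − 0.142)/(3.90 − 0.142) = 0.22006
t = −τ ln(…) = 57.418 × 1.5138 = 86.922 h.

86.9 h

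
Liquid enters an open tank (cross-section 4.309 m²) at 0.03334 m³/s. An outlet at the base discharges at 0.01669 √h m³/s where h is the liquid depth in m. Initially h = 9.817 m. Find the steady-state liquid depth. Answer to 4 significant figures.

3.990 m

A dh/dt = Q_in − 0.01669 √h. Steady state requires inflow = outflow:
Q_in = 0.01669 √h_ss ⇒ √h_ss = 0.03334/0.01669 = 1.99760.
h_ss = 1.99760² = 3.99042 m. (Since h₀ = 9.817 m > h_ss, the level will fall toward this value.)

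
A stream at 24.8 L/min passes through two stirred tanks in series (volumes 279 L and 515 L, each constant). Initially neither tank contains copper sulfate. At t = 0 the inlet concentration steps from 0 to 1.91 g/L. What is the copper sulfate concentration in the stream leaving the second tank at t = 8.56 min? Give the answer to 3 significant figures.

Species balance on tank i: dCᵢ/dt = (Cᵢ₋₁ − Cᵢ)/τᵢ with τᵢ = Vᵢ/Q.
τ₁ = 279/24.8 = 11.250 min; τ₂ = 515/24.8 = 20.766 min.
Solving the cascade with C₁(0)=C₂(0)=0 gives C₂(t) = C_in[1 − (τ₁ e^(−t/τ₁) − τ₂ e^(−t/τ₂))/(τ₁ − τ₂)].
At t = 8.56: e^(−t/τ₁) = 0.46725, e^(−t/τ₂) = 0.66219.
C₂ = 1.91·[1 − (11.250·0.46725 − 20.766·0.66219)/(-9.5161)] = 1.91·0.10736 = 0.20506 g/L.

0.205 g/L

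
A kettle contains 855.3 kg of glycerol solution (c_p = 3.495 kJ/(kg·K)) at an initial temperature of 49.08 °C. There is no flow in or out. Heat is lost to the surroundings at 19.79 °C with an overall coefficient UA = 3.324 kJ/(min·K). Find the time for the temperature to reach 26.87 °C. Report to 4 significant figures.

1277 min

First-law balance (no shaft work): M c_p dT/dt = −UA(T − T_amb).
τ = M c_p/UA = 899.300 min; T_ss = T_amb = 19.7900 °C.
T(t) = T_ss + (T₀ − T_ss)e^(−t/τ); set T = 26.87:
t = −τ ln[(T − T_ss)/(T₀ − T_ss)] = −899.300 · ln(0.241721) = 1276.98 min.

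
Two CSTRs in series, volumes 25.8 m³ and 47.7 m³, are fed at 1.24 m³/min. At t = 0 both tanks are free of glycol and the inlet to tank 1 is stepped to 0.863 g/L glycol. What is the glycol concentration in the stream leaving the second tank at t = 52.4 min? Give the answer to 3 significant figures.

0.464 g/L

Species balance on tank i: dCᵢ/dt = (Cᵢ₋₁ − Cᵢ)/τᵢ with τᵢ = Vᵢ/Q.
τ₁ = 25.8/1.24 = 20.806 min; τ₂ = 47.7/1.24 = 38.468 min.
Tank 1: C₁ = C_in(1 − e^(−t/τ₁)). Tank 2 (τ₁ ≠ τ₂): C₂ = C_in[1 − (τ₁ e^(−t/τ₁) − τ₂ e^(−t/τ₂))/(τ₁ − τ₂)].
At t = 52.4: e^(−t/τ₁) = 0.080584, e^(−t/τ₂) = 0.25610.
C₂ = 0.863·[1 − (20.806·0.080584 − 38.468·0.25610)/(-17.661)] = 0.863·0.53712 = 0.46354 g/L.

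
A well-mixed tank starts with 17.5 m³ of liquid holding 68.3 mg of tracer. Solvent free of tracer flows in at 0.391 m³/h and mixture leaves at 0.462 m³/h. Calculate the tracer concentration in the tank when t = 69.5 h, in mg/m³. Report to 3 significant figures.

Let m(t) be the amount of tracer. Volume: V(t) = V₀ + (Q_in − Q_out) t = 17.5 − 0.071000 t; V(69.5) = 12.566 m³.
Solute balance: dm/dt = 0 − Q_out C = −Q_out m/V(t).
dm/m = −Q_out dt/(V₀ − 0.071000 t); integrating gives ln(m/m₀) = −(Q_out/(Q_in−Q_out)) ln(V/V₀).
m = m₀ (V₀/V)^(Q_out/(Q_in−Q_out)) = 68.3 × (17.5/12.566)^(-6.5070) = 7.9128 mg.
C = m/V = 7.9128/12.566 = 0.62972 mg/m³.

0.630 mg/m³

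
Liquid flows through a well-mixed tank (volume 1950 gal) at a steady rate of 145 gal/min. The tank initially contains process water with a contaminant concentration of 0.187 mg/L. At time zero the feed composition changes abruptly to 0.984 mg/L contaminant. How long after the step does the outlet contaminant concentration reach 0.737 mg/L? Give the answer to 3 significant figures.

Species balance: V dC/dt = Q(C_in − C) ⇒ τ = V/Q = 13.448 min.
C(t) = C_in + (C₀ − C_in) e^(−t/τ). Set C = 0.737 and solve for t:
e^(−t/τ) = (C − C_in)/(C₀ − C_in) = (0.737 − 0.984)/(0.187 − 0.984) = 0.30991
t = −τ ln(…) = 13.448 × 1.1715 = 15.754 min.

15.8 min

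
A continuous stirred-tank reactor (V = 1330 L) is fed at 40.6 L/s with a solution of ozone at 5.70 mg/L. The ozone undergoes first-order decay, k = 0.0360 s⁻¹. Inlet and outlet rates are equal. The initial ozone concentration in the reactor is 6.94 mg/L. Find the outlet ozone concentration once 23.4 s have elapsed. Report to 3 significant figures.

Species balance: V dC/dt = Q C_in − Q C − k V C.
This is linear with rate a = Q/V + k = 0.066526 s⁻¹.
C_ss = Q C_in/(Q + kV) = 2.6155 mg/L; C(t) = C_ss + (C₀ − C_ss) e^(−a t).
C(23.4) = 2.6155 + (4.3245)·e^(−0.066526·23.4) = 2.6155 + (4.3245)·0.21083 = 3.5272 mg/L.

3.53 mg/L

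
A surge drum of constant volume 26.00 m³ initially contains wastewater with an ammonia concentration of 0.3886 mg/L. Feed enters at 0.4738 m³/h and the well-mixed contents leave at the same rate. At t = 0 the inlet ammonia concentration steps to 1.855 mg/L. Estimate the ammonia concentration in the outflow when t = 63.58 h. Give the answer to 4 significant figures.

Accumulation = in − out for the solute gives V dC/dt = Q(C_in − C).
Time constant τ = V/Q = 26.00/0.4738 = 54.8755 h.
Solution: C(t) = C_in + (C₀ − C_in) e^(−t/τ).
C(63.58) = 1.855 + (0.3886 − 1.855)·e^(−63.58/54.8755) = 1.855 + (-1.46640)·0.313918 = 1.39467 mg/L.

1.395 mg/L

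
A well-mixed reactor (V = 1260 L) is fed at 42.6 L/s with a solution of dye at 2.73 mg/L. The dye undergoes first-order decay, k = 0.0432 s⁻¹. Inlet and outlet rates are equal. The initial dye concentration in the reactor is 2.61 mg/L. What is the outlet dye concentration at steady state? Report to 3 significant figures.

Accumulation = in − out − consumed: V dC/dt = Q C_in − Q C − k V C.
Steady state (dC/dt = 0): C_ss = Q C_in/(Q + kV) = C_in/(1 + kV/Q).
C_ss = 42.6·2.73/(42.6 + 0.0432·1260) = 116.30/97.032 = 1.1986 mg/L.

1.20 mg/L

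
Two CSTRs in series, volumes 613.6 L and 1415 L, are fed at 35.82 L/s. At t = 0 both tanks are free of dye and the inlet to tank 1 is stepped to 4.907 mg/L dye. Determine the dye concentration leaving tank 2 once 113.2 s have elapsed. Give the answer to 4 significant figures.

Each tank obeys Vᵢ dCᵢ/dt = Q(Cᵢ₋₁ − Cᵢ), so τᵢ = Vᵢ/Q.
τ₁ = 613.6/35.82 = 17.1301 s; τ₂ = 1415/35.82 = 39.5031 s.
Tank 1: C₁ = C_in(1 − e^(−t/τ₁)). Tank 2 (τ₁ ≠ τ₂): C₂ = C_in[1 − (τ₁ e^(−t/τ₁) − τ₂ e^(−t/τ₂))/(τ₁ − τ₂)].
At t = 113.2: e^(−t/τ₁) = 0.00134919, e^(−t/τ₂) = 0.0569490.
C₂ = 4.907·[1 − (17.1301·0.00134919 − 39.5031·0.0569490)/(-22.3730)] = 4.907·0.900481 = 4.41866 mg/L.

4.419 mg/L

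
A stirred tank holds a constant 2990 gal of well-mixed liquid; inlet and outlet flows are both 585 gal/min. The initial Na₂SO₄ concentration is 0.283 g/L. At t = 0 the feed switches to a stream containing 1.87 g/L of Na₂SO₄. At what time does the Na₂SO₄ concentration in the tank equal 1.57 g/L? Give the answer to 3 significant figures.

Accumulation = in − out for the solute gives V dC/dt = Q(C_in − C), so τ = V/Q = 5.1111 min.
C(t) = C_in + (C₀ − C_in) e^(−t/τ). Set C = 1.57 and solve for t:
e^(−t/τ) = (C − C_in)/(C₀ − C_in) = (1.57 − 1.87)/(0.283 − 1.87) = 0.18904
t = −τ ln(…) = 5.1111 × 1.6658 = 8.5142 min.

8.51 min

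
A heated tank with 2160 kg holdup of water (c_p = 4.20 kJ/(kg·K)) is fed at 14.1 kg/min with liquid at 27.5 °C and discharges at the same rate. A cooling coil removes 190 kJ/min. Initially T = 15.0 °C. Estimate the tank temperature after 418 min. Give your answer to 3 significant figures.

Energy balance: M c_p dT/dt = ṁ c_p (T_in − T) − 190.
Rearrange: dT/dt = (T_ss − T)/τ with τ = M/ṁ = 153.19 min and T_ss = T_in − Q̇/(ṁ c_p) = 24.292 °C.
Solution: T(t) = T_ss + (T₀ − T_ss) e^(−t/τ).
T(418) = 24.292 + (-9.2916)·e^(−418/153.19) = 24.292 + (-9.2916)·0.065310 = 23.685 °C.

23.7 °C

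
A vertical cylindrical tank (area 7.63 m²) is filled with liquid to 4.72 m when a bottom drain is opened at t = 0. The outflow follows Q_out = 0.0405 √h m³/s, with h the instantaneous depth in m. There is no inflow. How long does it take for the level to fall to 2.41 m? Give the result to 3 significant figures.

Mass balance (ρ constant): A dh/dt = −0.0405 √h.
Separate and integrate: 2(√h − √h₀) = −(0.0405/A) t.
t = 2A(√h₀ − √h)/0.0405 = 2·7.63·(√4.72 − √2.41)/0.0405
  = 15.260 × (2.1726 − 1.5524) / 0.0405 = 233.66 s.

234 s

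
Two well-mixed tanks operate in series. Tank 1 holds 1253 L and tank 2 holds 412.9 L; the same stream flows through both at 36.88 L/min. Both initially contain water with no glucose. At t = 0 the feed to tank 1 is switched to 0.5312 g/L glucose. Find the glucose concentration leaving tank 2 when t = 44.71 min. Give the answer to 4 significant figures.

Time constants: τᵢ = Vᵢ/Q for each well-mixed tank.
τ₁ = 1253/36.88 = 33.9751 min; τ₂ = 412.9/36.88 = 11.1958 min.
Tank 1: C₁ = C_in(1 − e^(−t/τ₁)). Tank 2 (τ₁ ≠ τ₂): C₂ = C_in[1 − (τ₁ e^(−t/τ₁) − τ₂ e^(−t/τ₂))/(τ₁ − τ₂)].
At t = 44.71: e^(−t/τ₁) = 0.268215, e^(−t/τ₂) = 0.0184356.
C₂ = 0.5312·[1 − (33.9751·0.268215 − 11.1958·0.0184356)/(22.7793)] = 0.5312·0.609021 = 0.323512 g/L.

0.3235 g/L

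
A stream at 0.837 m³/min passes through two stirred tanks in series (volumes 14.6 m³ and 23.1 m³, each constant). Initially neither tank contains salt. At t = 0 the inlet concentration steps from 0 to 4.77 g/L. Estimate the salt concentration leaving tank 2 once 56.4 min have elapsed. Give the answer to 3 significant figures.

Each tank obeys Vᵢ dCᵢ/dt = Q(Cᵢ₋₁ − Cᵢ), so τᵢ = Vᵢ/Q.
τ₁ = 14.6/0.837 = 17.443 min; τ₂ = 23.1/0.837 = 27.599 min.
Solving the cascade with C₁(0)=C₂(0)=0 gives C₂(t) = C_in[1 − (τ₁ e^(−t/τ₁) − τ₂ e^(−t/τ₂))/(τ₁ − τ₂)].
At t = 56.4: e^(−t/τ₁) = 0.039425, e^(−t/τ₂) = 0.12956.
C₂ = 4.77·[1 − (17.443·0.039425 − 27.599·0.12956)/(-10.155)] = 4.77·0.71561 = 3.4135 g/L.

3.41 g/L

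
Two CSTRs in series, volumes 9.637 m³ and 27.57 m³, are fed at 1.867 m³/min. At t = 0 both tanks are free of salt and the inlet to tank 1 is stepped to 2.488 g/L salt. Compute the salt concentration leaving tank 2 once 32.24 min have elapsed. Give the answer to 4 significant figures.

2.060 g/L

Time constants: τᵢ = Vᵢ/Q for each well-mixed tank.
τ₁ = 9.637/1.867 = 5.16176 min; τ₂ = 27.57/1.867 = 14.7670 min.
Tank 1: C₁ = C_in(1 − e^(−t/τ₁)). Tank 2 (τ₁ ≠ τ₂): C₂ = C_in[1 − (τ₁ e^(−t/τ₁) − τ₂ e^(−t/τ₂))/(τ₁ − τ₂)].
At t = 32.24: e^(−t/τ₁) = 0.00193832, e^(−t/τ₂) = 0.112675.
C₂ = 2.488·[1 − (5.16176·0.00193832 − 14.7670·0.112675)/(-9.60525)] = 2.488·0.827816 = 2.05961 g/L.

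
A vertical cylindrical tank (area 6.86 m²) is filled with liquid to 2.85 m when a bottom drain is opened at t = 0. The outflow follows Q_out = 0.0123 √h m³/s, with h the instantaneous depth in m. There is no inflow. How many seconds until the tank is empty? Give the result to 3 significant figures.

A dh/dt = −Q_out = −0.0123 √h.
This is separable: 2 d(√h)/dt = −0.0123/A, so √h = √h₀ − (0.0123/(2A)) t.
Tank is empty when √h = 0: t_empty = 2A√h₀/0.0123.
t_empty = 2·6.86·√2.85/0.0123 = 13.720·1.6882/0.0123 = 1883.1 s.

1880 s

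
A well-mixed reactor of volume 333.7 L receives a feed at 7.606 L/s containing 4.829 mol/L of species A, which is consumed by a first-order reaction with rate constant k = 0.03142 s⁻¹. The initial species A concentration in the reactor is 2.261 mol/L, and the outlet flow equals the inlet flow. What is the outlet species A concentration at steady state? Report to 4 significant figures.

Accumulation = in − out − consumed: V dC/dt = Q C_in − Q C − k V C.
Steady state (dC/dt = 0): C_ss = Q C_in/(Q + kV) = C_in/(1 + kV/Q).
C_ss = 7.606·4.829/(7.606 + 0.03142·333.7) = 36.7294/18.0909 = 2.03027 mol/L.

2.030 mol/L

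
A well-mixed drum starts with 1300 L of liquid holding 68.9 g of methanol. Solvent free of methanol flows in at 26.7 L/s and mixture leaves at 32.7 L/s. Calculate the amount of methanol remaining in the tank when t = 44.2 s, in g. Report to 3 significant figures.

19.9 g

Total volume: dV/dt = Q_in − Q_out = -6.0000 L/s, so V(t) = 1300 − 6.0000 t and V(44.2) = 1034.8 L.
No methanol enters, so dm/dt = −Q_out · (m/V).
Separate: dm/m = −Q_out dt/V(t) ⇒ ln(m/m₀) = −(Q_out/(Q_in−Q_out)) ln(V/V₀).
m = m₀ (V₀/V)^(Q_out/(Q_in−Q_out)) = 68.9 × (1300/1034.8)^(-5.4500) = 19.870 g.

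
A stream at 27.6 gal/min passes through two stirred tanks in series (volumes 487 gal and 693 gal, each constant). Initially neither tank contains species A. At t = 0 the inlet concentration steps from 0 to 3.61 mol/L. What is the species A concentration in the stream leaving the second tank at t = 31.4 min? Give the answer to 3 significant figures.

1.57 mol/L

Species balance on tank i: dCᵢ/dt = (Cᵢ₋₁ − Cᵢ)/τᵢ with τᵢ = Vᵢ/Q.
τ₁ = 487/27.6 = 17.645 min; τ₂ = 693/27.6 = 25.109 min.
Tank 1: C₁ = C_in(1 − e^(−t/τ₁)). Tank 2 (τ₁ ≠ τ₂): C₂ = C_in[1 − (τ₁ e^(−t/τ₁) − τ₂ e^(−t/τ₂))/(τ₁ − τ₂)].
At t = 31.4: e^(−t/τ₁) = 0.16871, e^(−t/τ₂) = 0.28634.
C₂ = 3.61·[1 − (17.645·0.16871 − 25.109·0.28634)/(-7.4638)] = 3.61·0.43557 = 1.5724 mol/L.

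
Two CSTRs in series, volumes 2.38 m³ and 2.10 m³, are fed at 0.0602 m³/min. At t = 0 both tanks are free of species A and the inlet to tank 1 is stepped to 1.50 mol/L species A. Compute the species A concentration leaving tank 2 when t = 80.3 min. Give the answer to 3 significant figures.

0.953 mol/L

Species balance on tank i: dCᵢ/dt = (Cᵢ₋₁ − Cᵢ)/τᵢ with τᵢ = Vᵢ/Q.
τ₁ = 2.38/0.0602 = 39.535 min; τ₂ = 2.10/0.0602 = 34.884 min.
Tank 1: C₁ = C_in(1 − e^(−t/τ₁)). Tank 2 (τ₁ ≠ τ₂): C₂ = C_in[1 − (τ₁ e^(−t/τ₁) − τ₂ e^(−t/τ₂))/(τ₁ − τ₂)].
At t = 80.3: e^(−t/τ₁) = 0.13119, e^(−t/τ₂) = 0.10007.
C₂ = 1.50·[1 − (39.535·0.13119 − 34.884·0.10007)/(4.6512)] = 1.50·0.63538 = 0.95308 mol/L.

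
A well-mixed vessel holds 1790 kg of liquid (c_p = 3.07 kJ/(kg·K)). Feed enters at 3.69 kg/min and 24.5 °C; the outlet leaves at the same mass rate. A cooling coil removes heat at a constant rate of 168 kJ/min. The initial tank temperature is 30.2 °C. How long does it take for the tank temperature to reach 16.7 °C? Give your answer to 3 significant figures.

Energy balance: M c_p dT/dt = ṁ c_p (T_in − T) − 168.
τ = M/ṁ = 485.09 min; T_ss = T_in − Q̇/(ṁ c_p) = 9.6699 °C.
T(t) = T_ss + (T₀ − T_ss) e^(−t/τ). Set T = 16.7:
e^(−t/τ) = (16.7 − 9.6699)/(30.2 − 9.6699) = 0.34243
t = −485.09 · ln(0.34243) = 519.87 min.

520 min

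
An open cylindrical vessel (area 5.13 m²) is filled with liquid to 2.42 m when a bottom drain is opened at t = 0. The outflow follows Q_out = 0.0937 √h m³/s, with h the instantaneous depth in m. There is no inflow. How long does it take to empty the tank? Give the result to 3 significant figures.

A dh/dt = −Q_out = −0.0937 √h.
∫ h^(−1/2) dh = −(0.0937/A) ∫ dt, giving 2√h = 2√h₀ − (0.0937/A) t.
Set h = 0: 2√h₀ = (0.0937/A) t_empty ⇒ t_empty = 2A√h₀/0.0937.
t_empty = 2·5.13·√2.42/0.0937 = 10.260·1.5556/0.0937 = 170.34 s.

170 s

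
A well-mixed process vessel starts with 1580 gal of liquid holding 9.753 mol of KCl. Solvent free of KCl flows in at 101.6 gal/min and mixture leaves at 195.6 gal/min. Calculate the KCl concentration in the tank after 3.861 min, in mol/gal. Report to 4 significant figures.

0.004656 mol/gal

Total volume: dV/dt = Q_in − Q_out = -94.0000 gal/min, so V(t) = 1580 − 94.0000 t and V(3.861) = 1217.07 gal.
Solute balance: dm/dt = 0 − Q_out C = −Q_out m/V(t).
Separate: dm/m = −Q_out dt/V(t) ⇒ ln(m/m₀) = −(Q_out/(Q_in−Q_out)) ln(V/V₀).
m = m₀ (V₀/V)^(Q_out/(Q_in−Q_out)) = 9.753 × (1580/1217.07)^(-2.08085) = 5.66615 mol.
C = m/V = 5.66615/1217.07 = 0.00465559 mol/gal.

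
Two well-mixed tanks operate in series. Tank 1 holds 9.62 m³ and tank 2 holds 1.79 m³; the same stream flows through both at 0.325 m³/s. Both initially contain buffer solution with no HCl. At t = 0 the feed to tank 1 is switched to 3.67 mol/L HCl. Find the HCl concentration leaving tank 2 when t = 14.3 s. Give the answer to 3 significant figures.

0.951 mol/L

Each tank obeys Vᵢ dCᵢ/dt = Q(Cᵢ₋₁ − Cᵢ), so τᵢ = Vᵢ/Q.
τ₁ = 9.62/0.325 = 29.600 s; τ₂ = 1.79/0.325 = 5.5077 s.
Tank 1: C₁ = C_in(1 − e^(−t/τ₁)). Tank 2 (τ₁ ≠ τ₂): C₂ = C_in[1 − (τ₁ e^(−t/τ₁) − τ₂ e^(−t/τ₂))/(τ₁ − τ₂)].
At t = 14.3: e^(−t/τ₁) = 0.61686, e^(−t/τ₂) = 0.074544.
C₂ = 3.67·[1 − (29.600·0.61686 − 5.5077·0.074544)/(24.092)] = 3.67·0.25916 = 0.95111 mol/L.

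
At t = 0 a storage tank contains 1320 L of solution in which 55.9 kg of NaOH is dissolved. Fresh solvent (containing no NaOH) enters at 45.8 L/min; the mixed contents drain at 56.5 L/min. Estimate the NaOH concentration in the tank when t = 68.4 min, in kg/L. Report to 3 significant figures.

0.00133 kg/L

Let m(t) be the amount of NaOH. Volume: V(t) = V₀ + (Q_in − Q_out) t = 1320 − 10.700 t; V(68.4) = 588.12 L.
No NaOH enters, so dm/dt = −Q_out · (m/V).
dm/m = −Q_out dt/(V₀ − 10.700 t); integrating gives ln(m/m₀) = −(Q_out/(Q_in−Q_out)) ln(V/V₀).
m = m₀ (V₀/V)^(Q_out/(Q_in−Q_out)) = 55.9 × (1320/588.12)^(-5.2804) = 0.78240 kg.
C = m/V = 0.78240/588.12 = 0.0013303 kg/L.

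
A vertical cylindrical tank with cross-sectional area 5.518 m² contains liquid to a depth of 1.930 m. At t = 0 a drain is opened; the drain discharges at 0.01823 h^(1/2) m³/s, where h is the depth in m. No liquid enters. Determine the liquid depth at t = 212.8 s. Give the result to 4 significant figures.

A dh/dt = −Q_out = −0.01823 √h.
Separate and integrate: 2(√h − √h₀) = −(0.01823/A) t.
√h = √1.930 − 0.01823·212.8/(2·5.518) = 1.38924 − 0.351517 = 1.03773.
h = 1.03773² = 1.07688 m.

1.077 m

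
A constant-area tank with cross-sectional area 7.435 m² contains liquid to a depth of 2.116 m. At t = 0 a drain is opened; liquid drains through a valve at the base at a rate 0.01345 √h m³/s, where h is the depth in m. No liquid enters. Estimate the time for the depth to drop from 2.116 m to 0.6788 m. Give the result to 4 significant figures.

697.3 s

With no inflow, A dh/dt = −0.01345 √h.
Separate and integrate: 2(√h − √h₀) = −(0.01345/A) t.
t = 2A(√h₀ − √h)/0.01345 = 2·7.435·(√2.116 − √0.6788)/0.01345
  = 14.8700 × (1.45465 − 0.823893) / 0.01345 = 697.347 s.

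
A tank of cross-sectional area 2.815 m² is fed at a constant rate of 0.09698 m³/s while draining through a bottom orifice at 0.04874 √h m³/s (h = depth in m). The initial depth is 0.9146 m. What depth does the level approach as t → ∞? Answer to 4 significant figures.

3.959 m

A dh/dt = Q_in − 0.04874 √h. Steady state requires inflow = outflow:
Q_in = 0.04874 √h_ss ⇒ √h_ss = 0.09698/0.04874 = 1.98974.
h_ss = 1.98974² = 3.95907 m. (Since h₀ = 0.9146 m < h_ss, the level will rise toward this value.)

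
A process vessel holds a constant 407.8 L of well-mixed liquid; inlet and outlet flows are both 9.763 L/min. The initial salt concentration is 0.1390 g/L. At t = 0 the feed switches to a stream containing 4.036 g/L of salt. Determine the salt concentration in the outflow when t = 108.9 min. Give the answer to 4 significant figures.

Transient balance on the dissolved component: V dC/dt = Q(C_in − C).
So dC/dt = (C_in − C)/τ with τ = V/Q = 407.8/9.763 = 41.7699 min.
Solution: C(t) = C_in + (C₀ − C_in) e^(−t/τ).
C(108.9) = 4.036 + (0.1390 − 4.036)·e^(−108.9/41.7699) = 4.036 + (-3.89700)·0.0737453 = 3.74861 g/L.

3.749 g/L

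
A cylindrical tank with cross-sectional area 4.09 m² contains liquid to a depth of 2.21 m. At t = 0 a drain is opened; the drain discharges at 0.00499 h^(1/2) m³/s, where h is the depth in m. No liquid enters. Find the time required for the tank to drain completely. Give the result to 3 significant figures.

2440 s

A dh/dt = −Q_out = −0.00499 √h.
This is separable: 2 d(√h)/dt = −0.00499/A, so √h = √h₀ − (0.00499/(2A)) t.
Set h = 0: 2√h₀ = (0.00499/A) t_empty ⇒ t_empty = 2A√h₀/0.00499.
t_empty = 2·4.09·√2.21/0.00499 = 8.1800·1.4866/0.00499 = 2437.0 s.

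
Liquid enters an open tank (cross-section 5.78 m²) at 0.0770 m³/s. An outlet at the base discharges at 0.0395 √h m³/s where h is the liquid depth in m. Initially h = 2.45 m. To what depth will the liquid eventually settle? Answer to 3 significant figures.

3.80 m

Mass balance (ρ constant): A dh/dt = Q_in − 0.0395 √h. At steady state dh/dt = 0:
Q_in = 0.0395 √h_ss ⇒ √h_ss = 0.0770/0.0395 = 1.9494.
h_ss = 1.9494² = 3.8000 m. (Since h₀ = 2.45 m < h_ss, the level will rise toward this value.)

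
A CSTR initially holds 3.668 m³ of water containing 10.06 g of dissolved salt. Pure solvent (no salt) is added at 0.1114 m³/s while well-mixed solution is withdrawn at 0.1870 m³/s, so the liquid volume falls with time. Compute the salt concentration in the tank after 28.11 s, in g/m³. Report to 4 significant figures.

0.7656 g/m³

Let m(t) be the amount of salt. Volume: V(t) = V₀ + (Q_in − Q_out) t = 3.668 − 0.0756000 t; V(28.11) = 1.54288 m³.
No salt enters, so dm/dt = −Q_out · (m/V).
Separate: dm/m = −Q_out dt/V(t) ⇒ ln(m/m₀) = −(Q_out/(Q_in−Q_out)) ln(V/V₀).
m = m₀ (V₀/V)^(Q_out/(Q_in−Q_out)) = 10.06 × (3.668/1.54288)^(-2.47354) = 1.18116 g.
C = m/V = 1.18116/1.54288 = 0.765551 g/m³.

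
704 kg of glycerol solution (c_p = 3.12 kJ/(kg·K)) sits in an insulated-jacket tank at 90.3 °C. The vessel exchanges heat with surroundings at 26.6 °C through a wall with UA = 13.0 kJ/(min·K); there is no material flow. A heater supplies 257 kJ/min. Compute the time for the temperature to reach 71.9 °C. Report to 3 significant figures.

Energy balance: M c_p dT/dt = −UA(T − T_amb) + Q̇.
τ = M c_p/UA = 168.96 min; T_ss = T_amb + Q̇/UA = 26.6 + 257/13.0 = 46.369 °C.
T(t) = T_ss + (T₀ − T_ss)e^(−t/τ); set T = 71.9:
t = −τ ln[(T − T_ss)/(T₀ − T_ss)] = −168.96 · ln(0.58116) = 91.700 min.

91.7 min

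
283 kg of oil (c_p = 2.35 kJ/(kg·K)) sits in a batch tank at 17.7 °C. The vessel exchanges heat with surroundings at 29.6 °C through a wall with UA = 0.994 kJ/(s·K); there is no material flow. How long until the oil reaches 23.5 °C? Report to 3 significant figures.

447 s

Lumped-capacitance energy balance: M c_p dT/dt = UA(T_amb − T).
τ = M c_p/UA = 669.06 s; T_ss = T_amb = 29.600 °C.
T(t) = T_ss + (T₀ − T_ss)e^(−t/τ); set T = 23.5:
t = −τ ln[(T − T_ss)/(T₀ − T_ss)] = −669.06 · ln(0.51261) = 447.10 s.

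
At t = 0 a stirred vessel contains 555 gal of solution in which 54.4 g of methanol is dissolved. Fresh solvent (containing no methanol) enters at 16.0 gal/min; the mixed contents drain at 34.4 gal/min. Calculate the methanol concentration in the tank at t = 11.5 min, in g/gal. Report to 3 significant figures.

Total volume: dV/dt = Q_in − Q_out = -18.400 gal/min, so V(t) = 555 − 18.400 t and V(11.5) = 343.40 gal.
Solute balance: dm/dt = 0 − Q_out C = −Q_out m/V(t).
dm/m = −Q_out dt/(V₀ − 18.400 t); integrating gives ln(m/m₀) = −(Q_out/(Q_in−Q_out)) ln(V/V₀).
m = m₀ (V₀/V)^(Q_out/(Q_in−Q_out)) = 54.4 × (555/343.40)^(-1.8696) = 22.172 g.
C = m/V = 22.172/343.40 = 0.064567 g/gal.

0.0646 g/gal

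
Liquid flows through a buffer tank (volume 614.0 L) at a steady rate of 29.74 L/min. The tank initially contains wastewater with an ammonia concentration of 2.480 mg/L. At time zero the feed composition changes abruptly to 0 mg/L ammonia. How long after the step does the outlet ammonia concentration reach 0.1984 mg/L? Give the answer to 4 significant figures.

Species balance: V dC/dt = Q(C_in − C) ⇒ τ = V/Q = 20.6456 min.
C(t) = C_in + (C₀ − C_in) e^(−t/τ). Set C = 0.1984 and solve for t:
e^(−t/τ) = (C − C_in)/(C₀ − C_in) = (0.1984 − 0)/(2.480 − 0) = 0.0800000
t = −τ ln(…) = 20.6456 × 2.52573 = 52.1452 min.

52.15 min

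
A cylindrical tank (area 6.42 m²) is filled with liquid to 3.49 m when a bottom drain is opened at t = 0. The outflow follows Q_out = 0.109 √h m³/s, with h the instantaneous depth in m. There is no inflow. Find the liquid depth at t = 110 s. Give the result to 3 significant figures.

With no inflow, A dh/dt = −0.109 √h.
Separate and integrate: 2(√h − √h₀) = −(0.109/A) t.
√h = √3.49 − 0.109·110/(2·6.42) = 1.8682 − 0.93380 = 0.93435.
h = 0.93435² = 0.87302 m.

0.873 m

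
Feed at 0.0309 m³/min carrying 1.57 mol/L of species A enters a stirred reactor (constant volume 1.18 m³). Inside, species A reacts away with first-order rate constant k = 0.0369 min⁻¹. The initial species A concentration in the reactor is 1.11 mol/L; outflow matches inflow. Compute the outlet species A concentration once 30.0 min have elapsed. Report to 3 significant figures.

0.721 mol/L

Accumulation = in − out − consumed: V dC/dt = Q C_in − Q C − k V C.
dC/dt = (Q/V) C_in − (Q/V + k) C; effective rate a = Q/V + k = 0.026186 + 0.0369 = 0.063086 min⁻¹.
C_ss = Q C_in/(Q + kV) = 0.65169 mol/L; C(t) = C_ss + (C₀ − C_ss) e^(−a t).
C(30.0) = 0.65169 + (0.45831)·e^(−0.063086·30.0) = 0.65169 + (0.45831)·0.15068 = 0.72075 mol/L.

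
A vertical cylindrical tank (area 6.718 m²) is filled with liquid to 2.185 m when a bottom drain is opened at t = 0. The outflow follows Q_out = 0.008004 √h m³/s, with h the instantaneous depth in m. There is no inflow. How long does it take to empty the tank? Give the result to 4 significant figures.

A dh/dt = −Q_out = −0.008004 √h.
∫ h^(−1/2) dh = −(0.008004/A) ∫ dt, giving 2√h = 2√h₀ − (0.008004/A) t.
Tank is empty when √h = 0: t_empty = 2A√h₀/0.008004.
t_empty = 2·6.718·√2.185/0.008004 = 13.4360·1.47817/0.008004 = 2481.35 s.

2481 s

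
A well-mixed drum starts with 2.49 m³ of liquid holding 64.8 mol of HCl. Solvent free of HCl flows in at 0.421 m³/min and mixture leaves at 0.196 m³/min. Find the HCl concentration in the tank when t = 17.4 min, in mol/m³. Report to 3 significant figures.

4.44 mol/m³

Total volume: dV/dt = Q_in − Q_out = 0.22500 m³/min, so V(t) = 2.49 + 0.22500 t and V(17.4) = 6.4050 m³.
Solute balance: dm/dt = 0 − Q_out C = −Q_out m/V(t).
Separate: dm/m = −Q_out dt/V(t) ⇒ ln(m/m₀) = −(Q_out/(Q_in−Q_out)) ln(V/V₀).
m = m₀ (V₀/V)^(Q_out/(Q_in−Q_out)) = 64.8 × (2.49/6.4050)^(0.87111) = 28.454 mol.
C = m/V = 28.454/6.4050 = 4.4424 mol/m³.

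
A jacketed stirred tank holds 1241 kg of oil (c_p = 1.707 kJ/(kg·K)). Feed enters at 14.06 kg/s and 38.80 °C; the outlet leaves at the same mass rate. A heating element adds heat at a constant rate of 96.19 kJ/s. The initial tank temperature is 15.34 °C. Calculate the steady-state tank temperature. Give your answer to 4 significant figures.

42.81 °C

First-law balance (no shaft work): M c_p dT/dt = ṁ c_p (T_in − T) + 96.19.
At steady state dT/dt = 0 ⇒ T_ss = T_in + Q̇/(ṁ c_p) = 38.80 + 96.19/(14.06·1.707) = 42.8078 °C.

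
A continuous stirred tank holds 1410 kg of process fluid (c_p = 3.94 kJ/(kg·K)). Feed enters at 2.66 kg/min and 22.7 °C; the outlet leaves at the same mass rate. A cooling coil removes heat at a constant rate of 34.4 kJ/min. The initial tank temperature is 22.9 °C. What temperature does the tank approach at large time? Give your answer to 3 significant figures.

Energy balance: M c_p dT/dt = ṁ c_p (T_in − T) − 34.4.
At steady state dT/dt = 0 ⇒ T_ss = T_in − Q̇/(ṁ c_p) = 22.7 − 34.4/(2.66·3.94) = 19.418 °C.

19.4 °C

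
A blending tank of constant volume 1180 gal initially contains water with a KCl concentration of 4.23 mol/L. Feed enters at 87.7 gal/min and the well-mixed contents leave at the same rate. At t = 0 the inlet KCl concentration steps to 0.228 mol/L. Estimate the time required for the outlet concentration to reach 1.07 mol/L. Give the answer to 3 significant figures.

21.0 min

Mass balance on the solute (V constant): V dC/dt = Q(C_in − C), so τ = V/Q = 13.455 min.
C(t) = C_in + (C₀ − C_in) e^(−t/τ). Set C = 1.07 and solve for t:
e^(−t/τ) = (C − C_in)/(C₀ − C_in) = (1.07 − 0.228)/(4.23 − 0.228) = 0.21039
t = −τ ln(…) = 13.455 × 1.5588 = 20.973 min.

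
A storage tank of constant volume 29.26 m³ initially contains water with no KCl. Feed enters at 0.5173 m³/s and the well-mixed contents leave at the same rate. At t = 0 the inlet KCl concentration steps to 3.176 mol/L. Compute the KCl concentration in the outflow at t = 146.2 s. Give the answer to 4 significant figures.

Accumulation = in − out for the solute gives V dC/dt = Q(C_in − C).
So dC/dt = (C_in − C)/τ with τ = V/Q = 29.26/0.5173 = 56.5629 s.
C approaches C_in exponentially: C(t) = C_in + (C₀ − C_in) e^(−t/τ).
C(146.2) = 3.176 + (0 − 3.176)·e^(−146.2/56.5629) = 3.176 + (-3.17600)·0.0754163 = 2.93648 mol/L.

2.936 mol/L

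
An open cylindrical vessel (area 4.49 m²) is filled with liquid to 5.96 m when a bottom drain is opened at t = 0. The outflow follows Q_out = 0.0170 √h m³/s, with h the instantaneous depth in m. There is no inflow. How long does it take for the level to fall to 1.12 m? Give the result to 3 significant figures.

A dh/dt = −Q_out = −0.0170 √h.
Separate and integrate: 2(√h − √h₀) = −(0.0170/A) t.
t = 2A(√h₀ − √h)/0.0170 = 2·4.49·(√5.96 − √1.12)/0.0170
  = 8.9800 × (2.4413 − 1.0583) / 0.0170 = 730.56 s.

731 s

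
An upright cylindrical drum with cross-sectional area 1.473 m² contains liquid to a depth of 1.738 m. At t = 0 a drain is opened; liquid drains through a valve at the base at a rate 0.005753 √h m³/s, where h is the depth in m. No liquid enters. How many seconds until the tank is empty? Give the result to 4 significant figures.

Unsteady balance on liquid volume: A dh/dt = −0.005753 √h.
∫ h^(−1/2) dh = −(0.005753/A) ∫ dt, giving 2√h = 2√h₀ − (0.005753/A) t.
Set h = 0: 2√h₀ = (0.005753/A) t_empty ⇒ t_empty = 2A√h₀/0.005753.
t_empty = 2·1.473·√1.738/0.005753 = 2.94600·1.31833/0.005753 = 675.092 s.

675.1 s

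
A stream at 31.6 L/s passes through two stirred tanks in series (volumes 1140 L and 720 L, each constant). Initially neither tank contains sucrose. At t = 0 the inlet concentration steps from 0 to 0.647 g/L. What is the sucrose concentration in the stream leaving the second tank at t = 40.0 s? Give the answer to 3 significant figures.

Each tank obeys Vᵢ dCᵢ/dt = Q(Cᵢ₋₁ − Cᵢ), so τᵢ = Vᵢ/Q.
τ₁ = 1140/31.6 = 36.076 s; τ₂ = 720/31.6 = 22.785 s.
Solving the cascade with C₁(0)=C₂(0)=0 gives C₂(t) = C_in[1 − (τ₁ e^(−t/τ₁) − τ₂ e^(−t/τ₂))/(τ₁ − τ₂)].
At t = 40.0: e^(−t/τ₁) = 0.32996, e^(−t/τ₂) = 0.17281.
C₂ = 0.647·[1 − (36.076·0.32996 − 22.785·0.17281)/(13.291)] = 0.647·0.40063 = 0.25921 g/L.

0.259 g/L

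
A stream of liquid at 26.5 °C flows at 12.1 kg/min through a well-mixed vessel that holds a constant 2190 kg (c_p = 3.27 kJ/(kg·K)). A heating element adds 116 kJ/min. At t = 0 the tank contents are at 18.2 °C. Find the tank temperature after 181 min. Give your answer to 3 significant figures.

Heat balance on the well-mixed liquid: M c_p dT/dt = ṁ c_p (T_in − T) + 116.
τ = M/ṁ = 180.99 min; T_ss = T_in + Q̇/(ṁ c_p) = 26.5 + 116/(12.1·3.27) = 29.432 °C.
Integrating: T(t) = T_ss + (T₀ − T_ss) e^(−t/τ).
T(181) = 29.432 + (-11.232)·e^(−181/180.99) = 29.432 + (-11.232)·0.36786 = 25.300 °C.

25.3 °C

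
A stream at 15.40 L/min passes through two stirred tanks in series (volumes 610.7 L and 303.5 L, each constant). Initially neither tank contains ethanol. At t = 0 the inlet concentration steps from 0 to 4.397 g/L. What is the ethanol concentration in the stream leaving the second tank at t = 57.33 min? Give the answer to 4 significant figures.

Species balance on tank i: dCᵢ/dt = (Cᵢ₋₁ − Cᵢ)/τᵢ with τᵢ = Vᵢ/Q.
τ₁ = 610.7/15.40 = 39.6558 min; τ₂ = 303.5/15.40 = 19.7078 min.
Tank 1: C₁ = C_in(1 − e^(−t/τ₁)). Tank 2 (τ₁ ≠ τ₂): C₂ = C_in[1 − (τ₁ e^(−t/τ₁) − τ₂ e^(−t/τ₂))/(τ₁ − τ₂)].
At t = 57.33: e^(−t/τ₁) = 0.235584, e^(−t/τ₂) = 0.0545301.
C₂ = 4.397·[1 − (39.6558·0.235584 − 19.7078·0.0545301)/(19.9481)] = 4.397·0.585543 = 2.57463 g/L.

2.575 g/L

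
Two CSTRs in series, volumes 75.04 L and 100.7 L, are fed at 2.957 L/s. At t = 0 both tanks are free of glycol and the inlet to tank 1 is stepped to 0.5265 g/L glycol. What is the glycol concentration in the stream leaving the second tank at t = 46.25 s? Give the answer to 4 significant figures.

0.2440 g/L

Each tank obeys Vᵢ dCᵢ/dt = Q(Cᵢ₋₁ − Cᵢ), so τᵢ = Vᵢ/Q.
τ₁ = 75.04/2.957 = 25.3771 s; τ₂ = 100.7/2.957 = 34.0548 s.
Tank 1: C₁ = C_in(1 − e^(−t/τ₁)). Tank 2 (τ₁ ≠ τ₂): C₂ = C_in[1 − (τ₁ e^(−t/τ₁) − τ₂ e^(−t/τ₂))/(τ₁ − τ₂)].
At t = 46.25: e^(−t/τ₁) = 0.161619, e^(−t/τ₂) = 0.257147.
C₂ = 0.5265·[1 − (25.3771·0.161619 − 34.0548·0.257147)/(-8.67771)] = 0.5265·0.463491 = 0.244028 g/L.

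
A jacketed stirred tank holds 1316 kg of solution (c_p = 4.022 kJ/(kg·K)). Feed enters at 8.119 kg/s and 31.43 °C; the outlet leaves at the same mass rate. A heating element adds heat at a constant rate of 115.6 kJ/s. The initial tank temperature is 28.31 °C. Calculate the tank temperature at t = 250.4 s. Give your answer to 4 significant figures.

First-law balance (no shaft work): M c_p dT/dt = ṁ c_p (T_in − T) + 115.6.
τ = M/ṁ = 162.089 s; T_ss = T_in + Q̇/(ṁ c_p) = 31.43 + 115.6/(8.119·4.022) = 34.9701 °C.
Integrating: T(t) = T_ss + (T₀ − T_ss) e^(−t/τ).
T(250.4) = 34.9701 + (-6.66008)·e^(−250.4/162.089) = 34.9701 + (-6.66008)·0.213348 = 33.5492 °C.

33.55 °C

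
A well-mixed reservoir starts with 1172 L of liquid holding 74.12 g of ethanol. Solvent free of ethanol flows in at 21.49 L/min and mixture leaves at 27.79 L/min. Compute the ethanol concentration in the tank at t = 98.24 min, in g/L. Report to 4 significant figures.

Let m(t) be the amount of ethanol. Volume: V(t) = V₀ + (Q_in − Q_out) t = 1172 − 6.30000 t; V(98.24) = 553.088 L.
No ethanol enters, so dm/dt = −Q_out · (m/V).
Separate: dm/m = −Q_out dt/V(t) ⇒ ln(m/m₀) = −(Q_out/(Q_in−Q_out)) ln(V/V₀).
m = m₀ (V₀/V)^(Q_out/(Q_in−Q_out)) = 74.12 × (1172/553.088)^(-4.41111) = 2.69976 g.
C = m/V = 2.69976/553.088 = 0.00488125 g/L.

0.004881 g/L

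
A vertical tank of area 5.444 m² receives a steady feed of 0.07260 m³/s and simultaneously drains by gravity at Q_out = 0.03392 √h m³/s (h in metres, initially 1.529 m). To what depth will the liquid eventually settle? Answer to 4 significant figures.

4.581 m

Level balance: A dh/dt = 0.07260 − 0.03392 √h. Setting dh/dt = 0:
Q_in = 0.03392 √h_ss ⇒ √h_ss = 0.07260/0.03392 = 2.14033.
h_ss = 2.14033² = 4.58101 m. (Since h₀ = 1.529 m < h_ss, the level will rise toward this value.)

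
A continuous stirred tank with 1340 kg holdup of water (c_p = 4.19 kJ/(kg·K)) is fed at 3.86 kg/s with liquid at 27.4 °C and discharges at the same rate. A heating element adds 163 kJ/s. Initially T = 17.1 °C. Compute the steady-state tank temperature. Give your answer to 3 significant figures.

Energy balance: M c_p dT/dt = ṁ c_p (T_in − T) + 163.
At steady state dT/dt = 0 ⇒ T_ss = T_in + Q̇/(ṁ c_p) = 27.4 + 163/(3.86·4.19) = 37.478 °C.

37.5 °C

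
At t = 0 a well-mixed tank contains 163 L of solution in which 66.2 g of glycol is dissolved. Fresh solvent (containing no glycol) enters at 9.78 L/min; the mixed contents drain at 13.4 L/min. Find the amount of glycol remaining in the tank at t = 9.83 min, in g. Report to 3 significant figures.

26.6 g

Let m(t) be the amount of glycol. Volume: V(t) = V₀ + (Q_in − Q_out) t = 163 − 3.6200 t; V(9.83) = 127.42 L.
Solute balance: dm/dt = 0 − Q_out C = −Q_out m/V(t).
Separate: dm/m = −Q_out dt/V(t) ⇒ ln(m/m₀) = −(Q_out/(Q_in−Q_out)) ln(V/V₀).
m = m₀ (V₀/V)^(Q_out/(Q_in−Q_out)) = 66.2 × (163/127.42)^(-3.7017) = 26.602 g.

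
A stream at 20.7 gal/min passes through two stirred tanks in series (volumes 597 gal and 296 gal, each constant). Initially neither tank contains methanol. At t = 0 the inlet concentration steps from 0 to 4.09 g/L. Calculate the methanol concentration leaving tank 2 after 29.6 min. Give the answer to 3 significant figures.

Time constants: τᵢ = Vᵢ/Q for each well-mixed tank.
τ₁ = 597/20.7 = 28.841 min; τ₂ = 296/20.7 = 14.300 min.
Solving the cascade with C₁(0)=C₂(0)=0 gives C₂(t) = C_in[1 − (τ₁ e^(−t/τ₁) − τ₂ e^(−t/τ₂))/(τ₁ − τ₂)].
At t = 29.6: e^(−t/τ₁) = 0.35832, e^(−t/τ₂) = 0.12619.
C₂ = 4.09·[1 − (28.841·0.35832 − 14.300·0.12619)/(14.541)] = 4.09·0.41340 = 1.6908 g/L.

1.69 g/L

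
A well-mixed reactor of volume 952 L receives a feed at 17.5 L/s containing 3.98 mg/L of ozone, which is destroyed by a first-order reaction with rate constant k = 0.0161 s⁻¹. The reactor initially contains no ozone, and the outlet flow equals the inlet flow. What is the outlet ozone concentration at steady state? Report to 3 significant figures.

2.12 mg/L

Accumulation = in − out − consumed: V dC/dt = Q C_in − Q C − k V C.
Steady state (dC/dt = 0): C_ss = Q C_in/(Q + kV) = C_in/(1 + kV/Q).
C_ss = 17.5·3.98/(17.5 + 0.0161·952) = 69.650/32.827 = 2.1217 mg/L.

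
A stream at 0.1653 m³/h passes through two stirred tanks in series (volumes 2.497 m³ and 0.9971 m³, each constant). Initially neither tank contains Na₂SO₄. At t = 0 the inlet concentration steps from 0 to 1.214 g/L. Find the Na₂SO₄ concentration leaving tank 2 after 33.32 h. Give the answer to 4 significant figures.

0.9946 g/L

Species balance on tank i: dCᵢ/dt = (Cᵢ₋₁ − Cᵢ)/τᵢ with τᵢ = Vᵢ/Q.
τ₁ = 2.497/0.1653 = 15.1059 h; τ₂ = 0.9971/0.1653 = 6.03206 h.
Tank 1: C₁ = C_in(1 − e^(−t/τ₁)). Tank 2 (τ₁ ≠ τ₂): C₂ = C_in[1 − (τ₁ e^(−t/τ₁) − τ₂ e^(−t/τ₂))/(τ₁ − τ₂)].
At t = 33.32: e^(−t/τ₁) = 0.110166, e^(−t/τ₂) = 0.00399059.
C₂ = 1.214·[1 − (15.1059·0.110166 − 6.03206·0.00399059)/(9.07381)] = 1.214·0.819251 = 0.994570 g/L.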